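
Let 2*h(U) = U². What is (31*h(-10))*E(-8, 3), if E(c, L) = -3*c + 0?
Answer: 37200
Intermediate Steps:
E(c, L) = -3*c
h(U) = U²/2
(31*h(-10))*E(-8, 3) = (31*((½)*(-10)²))*(-3*(-8)) = (31*((½)*100))*24 = (31*50)*24 = 1550*24 = 37200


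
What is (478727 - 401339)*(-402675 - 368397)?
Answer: -59671719936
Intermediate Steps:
(478727 - 401339)*(-402675 - 368397) = 77388*(-771072) = -59671719936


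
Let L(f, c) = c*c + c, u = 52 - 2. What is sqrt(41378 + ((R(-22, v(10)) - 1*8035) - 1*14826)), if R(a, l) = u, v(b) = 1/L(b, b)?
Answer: 3*sqrt(2063) ≈ 136.26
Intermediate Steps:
u = 50
L(f, c) = c + c**2 (L(f, c) = c**2 + c = c + c**2)
v(b) = 1/(b*(1 + b))
R(a, l) = 50
sqrt(41378 + ((R(-22, v(10)) - 1*8035) - 1*14826)) = sqrt(41378 + ((50 - 1*8035) - 1*14826)) = sqrt(41378 + ((50 - 8035) - 14826)) = sqrt(41378 + (-7985 - 14826)) = sqrt(41378 - 22811) = sqrt(18567) = 3*sqrt(2063)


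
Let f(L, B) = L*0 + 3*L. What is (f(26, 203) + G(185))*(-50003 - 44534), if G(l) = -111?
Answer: 3119721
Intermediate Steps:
f(L, B) = 3*L (f(L, B) = 0 + 3*L = 3*L)
(f(26, 203) + G(185))*(-50003 - 44534) = (3*26 - 111)*(-50003 - 44534) = (78 - 111)*(-94537) = -33*(-94537) = 3119721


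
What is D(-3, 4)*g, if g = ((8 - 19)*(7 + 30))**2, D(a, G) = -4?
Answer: -662596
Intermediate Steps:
g = 165649 (g = (-11*37)**2 = (-407)**2 = 165649)
D(-3, 4)*g = -4*165649 = -662596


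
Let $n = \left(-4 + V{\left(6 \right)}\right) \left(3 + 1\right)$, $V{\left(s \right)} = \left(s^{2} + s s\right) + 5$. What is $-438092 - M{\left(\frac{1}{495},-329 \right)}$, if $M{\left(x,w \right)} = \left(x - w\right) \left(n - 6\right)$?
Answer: $- \frac{23948396}{45} \approx -5.3219 \cdot 10^{5}$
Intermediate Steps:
$V{\left(s \right)} = 5 + 2 s^{2}$ ($V{\left(s \right)} = \left(s^{2} + s^{2}\right) + 5 = 2 s^{2} + 5 = 5 + 2 s^{2}$)
$n = 292$ ($n = \left(-4 + \left(5 + 2 \cdot 6^{2}\right)\right) \left(3 + 1\right) = \left(-4 + \left(5 + 2 \cdot 36\right)\right) 4 = \left(-4 + \left(5 + 72\right)\right) 4 = \left(-4 + 77\right) 4 = 73 \cdot 4 = 292$)
$M{\left(x,w \right)} = - 286 w + 286 x$ ($M{\left(x,w \right)} = \left(x - w\right) \left(292 - 6\right) = \left(x - w\right) 286 = - 286 w + 286 x$)
$-438092 - M{\left(\frac{1}{495},-329 \right)} = -438092 - \left(\left(-286\right) \left(-329\right) + \frac{286}{495}\right) = -438092 - \left(94094 + 286 \cdot \frac{1}{495}\right) = -438092 - \left(94094 + \frac{26}{45}\right) = -438092 - \frac{4234256}{45} = - \frac{23948396}{45}$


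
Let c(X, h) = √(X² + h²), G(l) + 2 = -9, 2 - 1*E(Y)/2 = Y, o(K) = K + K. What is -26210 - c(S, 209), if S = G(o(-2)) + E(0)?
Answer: -26210 - √43730 ≈ -26419.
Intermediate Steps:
o(K) = 2*K
E(Y) = 4 - 2*Y
G(l) = -11 (G(l) = -2 - 9 = -11)
S = -7 (S = -11 + (4 - 2*0) = -11 + (4 + 0) = -11 + 4 = -7)
-26210 - c(S, 209) = -26210 - √((-7)² + 209²) = -26210 - √(49 + 43681) = -26210 - √43730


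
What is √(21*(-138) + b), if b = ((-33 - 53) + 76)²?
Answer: I*√2798 ≈ 52.896*I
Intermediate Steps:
b = 100 (b = (-86 + 76)² = (-10)² = 100)
√(21*(-138) + b) = √(21*(-138) + 100) = √(-2898 + 100) = √(-2798) = I*√2798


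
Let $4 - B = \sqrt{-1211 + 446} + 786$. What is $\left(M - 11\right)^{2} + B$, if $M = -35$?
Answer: $1334 - 3 i \sqrt{85} \approx 1334.0 - 27.659 i$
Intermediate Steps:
$B = -782 - 3 i \sqrt{85}$ ($B = 4 - \left(\sqrt{-1211 + 446} + 786\right) = 4 - \left(\sqrt{-765} + 786\right) = 4 - \left(3 i \sqrt{85} + 786\right) = 4 - \left(786 + 3 i \sqrt{85}\right) = -782 - 3 i \sqrt{85} \approx -782.0 - 27.659 i$)
$\left(M - 11\right)^{2} + B = \left(-35 - 11\right)^{2} - \left(782 + 3 i \sqrt{85}\right) = \left(-46\right)^{2} - \left(782 + 3 i \sqrt{85}\right) = 2116 - \left(782 + 3 i \sqrt{85}\right) = 1334 - 3 i \sqrt{85}$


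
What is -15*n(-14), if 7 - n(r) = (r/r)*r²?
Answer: 2835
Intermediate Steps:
n(r) = 7 - r² (n(r) = 7 - r/r*r² = 7 - r²)
-15*n(-14) = -15*(7 - 1*(-14)²) = -15*(7 - 1*196) = -15*(7 - 196) = -15*(-189) = 2835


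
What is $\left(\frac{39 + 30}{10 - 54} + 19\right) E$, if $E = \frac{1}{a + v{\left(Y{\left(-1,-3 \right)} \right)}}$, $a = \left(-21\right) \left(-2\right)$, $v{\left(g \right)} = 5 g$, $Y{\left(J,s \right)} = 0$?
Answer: $\frac{767}{1848} \approx 0.41504$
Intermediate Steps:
$a = 42$
$E = \frac{1}{42}$ ($E = \frac{1}{42 + 5 \cdot 0} = \frac{1}{42 + 0} = \frac{1}{42} \approx 0.02381$)
$\left(\frac{39 + 30}{10 - 54} + 19\right) E = \left(\frac{39 + 30}{10 - 54} + 19\right) \frac{1}{42} = \left(\frac{69}{-44} + 19\right) \frac{1}{42} = \left(69 \left(- \frac{1}{44}\right) + 19\right) \frac{1}{42} = \left(- \frac{69}{44} + 19\right) \frac{1}{42} = \frac{767}{44} \cdot \frac{1}{42} = \frac{767}{1848}$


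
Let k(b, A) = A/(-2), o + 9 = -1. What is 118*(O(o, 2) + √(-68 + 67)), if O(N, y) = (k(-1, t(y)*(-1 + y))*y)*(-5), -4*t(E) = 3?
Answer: -885/2 + 118*I ≈ -442.5 + 118.0*I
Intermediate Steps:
o = -10 (o = -9 - 1 = -10)
t(E) = -¾ (t(E) = -¼*3 = -¾)
k(b, A) = -A/2 (k(b, A) = A*(-½) = -A/2)
O(N, y) = -5*y*(-3/8 + 3*y/8) (O(N, y) = ((-(-3)*(-1 + y)/8)*y)*(-5) = ((-(¾ - 3*y/4)/2)*y)*(-5) = ((-3/8 + 3*y/8)*y)*(-5) = (y*(-3/8 + 3*y/8))*(-5) = -5*y*(-3/8 + 3*y/8))
118*(O(o, 2) + √(-68 + 67)) = 118*((15/8)*2*(1 - 1*2) + √(-68 + 67)) = 118*((15/8)*2*(1 - 2) + √(-1)) = 118*((15/8)*2*(-1) + I) = 118*(-15/4 + I) = -885/2 + 118*I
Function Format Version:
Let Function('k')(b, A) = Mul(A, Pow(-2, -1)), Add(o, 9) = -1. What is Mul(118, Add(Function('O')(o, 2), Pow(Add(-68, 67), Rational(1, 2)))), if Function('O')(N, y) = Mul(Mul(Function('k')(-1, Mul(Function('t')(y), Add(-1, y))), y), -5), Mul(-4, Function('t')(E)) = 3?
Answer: Add(Rational(-885, 2), Mul(118, I)) ≈ Add(-442.50, Mul(118.00, I))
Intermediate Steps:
o = -10 (o = Add(-9, -1) = -10)
Function('t')(E) = Rational(-3, 4) (Function('t')(E) = Mul(Rational(-1, 4), 3) = Rational(-3, 4))
Function('k')(b, A) = Mul(Rational(-1, 2), A) (Function('k')(b, A) = Mul(A, Rational(-1, 2)) = Mul(Rational(-1, 2), A))
Function('O')(N, y) = Mul(-5, y, Add(Rational(-3, 8), Mul(Rational(3, 8), y))) (Function('O')(N, y) = Mul(Mul(Mul(Rational(-1, 2), Mul(Rational(-3, 4), Add(-1, y))), y), -5) = Mul(Mul(Mul(Rational(-1, 2), Add(Rational(3, 4), Mul(Rational(-3, 4), y))), y), -5) = Mul(Mul(Add(Rational(-3, 8), Mul(Rational(3, 8), y)), y), -5) = Mul(Mul(y, Add(Rational(-3, 8), Mul(Rational(3, 8), y))), -5) = Mul(-5, y, Add(Rational(-3, 8), Mul(Rational(3, 8), y))))
Mul(118, Add(Function('O')(o, 2), Pow(Add(-68, 67), Rational(1, 2)))) = Mul(118, Add(Mul(Rational(15, 8), 2, Add(1, Mul(-1, 2))), Pow(Add(-68, 67), Rational(1, 2)))) = Mul(118, Add(Mul(Rational(15, 8), 2, Add(1, -2)), Pow(-1, Rational(1, 2)))) = Mul(118, Add(Mul(Rational(15, 8), 2, -1), I)) = Mul(118, Add(Rational(-15, 4), I)) = Add(Rational(-885, 2), Mul(118, I))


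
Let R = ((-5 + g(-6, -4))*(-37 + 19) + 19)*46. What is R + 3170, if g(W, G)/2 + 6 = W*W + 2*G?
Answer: -28248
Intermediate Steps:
g(W, G) = -12 + 2*W² + 4*G (g(W, G) = -12 + 2*(W*W + 2*G) = -12 + 2*(W² + 2*G) = -12 + (2*W² + 4*G) = -12 + 2*W² + 4*G)
R = -31418 (R = ((-5 + (-12 + 2*(-6)² + 4*(-4)))*(-37 + 19) + 19)*46 = ((-5 + (-12 + 2*36 - 16))*(-18) + 19)*46 = ((-5 + (-12 + 72 - 16))*(-18) + 19)*46 = ((-5 + 44)*(-18) + 19)*46 = (39*(-18) + 19)*46 = (-702 + 19)*46 = -683*46 = -31418)
R + 3170 = -31418 + 3170 = -28248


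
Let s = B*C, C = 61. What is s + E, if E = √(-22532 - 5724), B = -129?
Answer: -7869 + 4*I*√1766 ≈ -7869.0 + 168.1*I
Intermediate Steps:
E = 4*I*√1766 (E = √(-28256) = 4*I*√1766 ≈ 168.1*I)
s = -7869 (s = -129*61 = -7869)
s + E = -7869 + 4*I*√1766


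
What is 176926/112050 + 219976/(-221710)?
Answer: 728897633/1242130275 ≈ 0.58681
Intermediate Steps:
176926/112050 + 219976/(-221710) = 176926*(1/112050) + 219976*(-1/221710) = 88463/56025 - 109988/110855 = 728897633/1242130275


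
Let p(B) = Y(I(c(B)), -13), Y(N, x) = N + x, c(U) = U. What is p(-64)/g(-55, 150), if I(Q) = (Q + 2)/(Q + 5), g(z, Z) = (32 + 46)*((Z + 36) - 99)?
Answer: -235/133458 ≈ -0.0017609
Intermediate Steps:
g(z, Z) = -4914 + 78*Z (g(z, Z) = 78*((36 + Z) - 99) = 78*(-63 + Z) = -4914 + 78*Z)
I(Q) = (2 + Q)/(5 + Q)
p(B) = -13 + (2 + B)/(5 + B) (p(B) = (2 + B)/(5 + B) - 13 = -13 + (2 + B)/(5 + B))
p(-64)/g(-55, 150) = (3*(-21 - 4*(-64))/(5 - 64))/(-4914 + 78*150) = (3*(-21 + 256)/(-59))/(-4914 + 11700) = (3*(-1/59)*235)/6786 = -705/59*1/6786 = -235/133458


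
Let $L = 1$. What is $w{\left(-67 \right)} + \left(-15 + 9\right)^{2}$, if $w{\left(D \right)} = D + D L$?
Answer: $-98$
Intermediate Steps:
$w{\left(D \right)} = 2 D$ ($w{\left(D \right)} = D + D 1 = D + D = 2 D$)
$w{\left(-67 \right)} + \left(-15 + 9\right)^{2} = 2 \left(-67\right) + \left(-15 + 9\right)^{2} = -134 + \left(-6\right)^{2} = -134 + 36 = -98$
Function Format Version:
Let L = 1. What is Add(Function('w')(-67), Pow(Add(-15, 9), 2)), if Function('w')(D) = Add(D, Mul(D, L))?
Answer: -98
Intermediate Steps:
Function('w')(D) = Mul(2, D) (Function('w')(D) = Add(D, Mul(D, 1)) = Add(D, D) = Mul(2, D))
Add(Function('w')(-67), Pow(Add(-15, 9), 2)) = Add(Mul(2, -67), Pow(Add(-15, 9), 2)) = Add(-134, Pow(-6, 2)) = Add(-134, 36) = -98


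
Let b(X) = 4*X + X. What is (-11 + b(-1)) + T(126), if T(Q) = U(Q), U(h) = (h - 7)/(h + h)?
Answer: -559/36 ≈ -15.528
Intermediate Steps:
U(h) = (-7 + h)/(2*h) (U(h) = (-7 + h)/((2*h)) = (-7 + h)*(1/(2*h)) = (-7 + h)/(2*h))
T(Q) = (-7 + Q)/(2*Q)
b(X) = 5*X
(-11 + b(-1)) + T(126) = (-11 + 5*(-1)) + (1/2)*(-7 + 126)/126 = (-11 - 5) + (1/2)*(1/126)*119 = -16 + 17/36 = -559/36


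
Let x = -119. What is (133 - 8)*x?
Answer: -14875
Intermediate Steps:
(133 - 8)*x = (133 - 8)*(-119) = 125*(-119) = -14875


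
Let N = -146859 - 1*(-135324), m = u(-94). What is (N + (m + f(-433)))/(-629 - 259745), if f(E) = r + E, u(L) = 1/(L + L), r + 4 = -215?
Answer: 2291157/48950312 ≈ 0.046806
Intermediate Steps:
r = -219 (r = -4 - 215 = -219)
u(L) = 1/(2*L)
f(E) = -219 + E
m = -1/188 (m = (½)/(-94) = (½)*(-1/94) = -1/188 ≈ -0.0053191)
N = -11535 (N = -146859 + 135324 = -11535)
(N + (m + f(-433)))/(-629 - 259745) = (-11535 + (-1/188 + (-219 - 433)))/(-629 - 259745) = (-11535 + (-1/188 - 652))/(-260374) = (-11535 - 122577/188)*(-1/260374) = -2291157/188*(-1/260374) = 2291157/48950312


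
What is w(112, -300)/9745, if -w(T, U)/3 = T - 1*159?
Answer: 141/9745 ≈ 0.014469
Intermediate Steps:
w(T, U) = 477 - 3*T (w(T, U) = -3*(T - 1*159) = -3*(T - 159) = -3*(-159 + T) = 477 - 3*T)
w(112, -300)/9745 = (477 - 3*112)/9745 = (477 - 336)*(1/9745) = 141*(1/9745) = 141/9745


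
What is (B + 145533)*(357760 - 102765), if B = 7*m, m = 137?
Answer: 37354727540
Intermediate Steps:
B = 959 (B = 7*137 = 959)
(B + 145533)*(357760 - 102765) = (959 + 145533)*(357760 - 102765) = 146492*254995 = 37354727540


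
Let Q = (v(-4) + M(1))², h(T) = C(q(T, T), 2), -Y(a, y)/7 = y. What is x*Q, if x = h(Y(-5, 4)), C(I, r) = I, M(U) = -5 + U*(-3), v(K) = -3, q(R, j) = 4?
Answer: 484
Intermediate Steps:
Y(a, y) = -7*y
M(U) = -5 - 3*U
h(T) = 4
x = 4
Q = 121 (Q = (-3 + (-5 - 3*1))² = (-3 + (-5 - 3))² = (-3 - 8)² = (-11)² = 121)
x*Q = 4*121 = 484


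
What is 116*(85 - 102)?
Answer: -1972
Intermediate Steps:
116*(85 - 102) = 116*(-17) = -1972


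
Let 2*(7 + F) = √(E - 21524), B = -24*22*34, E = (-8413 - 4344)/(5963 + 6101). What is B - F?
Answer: -17945 - 7*I*√3995865978/6032 ≈ -17945.0 - 73.357*I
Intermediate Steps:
E = -12757/12064 ≈ -1.0574
B = -17952 (B = -528*34 = -17952)
F = -7 + 7*I*√3995865978/6032 (F = -7 + √(-12757/12064 - 21524)/2 = -7 + √(-259678293/12064)/2 = -7 + (7*I*√3995865978/3016)/2 = -7 + 7*I*√3995865978/6032 ≈ -7.0 + 73.357*I)
B - F = -17952 - (-7 + 7*I*√3995865978/6032) = -17952 + (7 - 7*I*√3995865978/6032) = -17945 - 7*I*√3995865978/6032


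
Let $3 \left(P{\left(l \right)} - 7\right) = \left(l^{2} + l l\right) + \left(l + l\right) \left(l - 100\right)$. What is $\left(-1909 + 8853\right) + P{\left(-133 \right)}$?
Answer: $39403$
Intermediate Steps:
$P{\left(l \right)} = 7 + \frac{2 l^{2}}{3} + \frac{2 l \left(-100 + l\right)}{3}$ ($P{\left(l \right)} = 7 + \frac{\left(l^{2} + l l\right) + \left(l + l\right) \left(l - 100\right)}{3} = 7 + \frac{\left(l^{2} + l^{2}\right) + 2 l \left(-100 + l\right)}{3} = 7 + \frac{2 l^{2} + 2 l \left(-100 + l\right)}{3} = 7 + \left(\frac{2 l^{2}}{3} + \frac{2 l \left(-100 + l\right)}{3}\right) = 7 + \frac{2 l^{2}}{3} + \frac{2 l \left(-100 + l\right)}{3}$)
$\left(-1909 + 8853\right) + P{\left(-133 \right)} = \left(-1909 + 8853\right) + \left(7 - - \frac{26600}{3} + \frac{4 \left(-133\right)^{2}}{3}\right) = 6944 + \left(7 + \frac{26600}{3} + \frac{4}{3} \cdot 17689\right) = 6944 + \left(7 + \frac{26600}{3} + \frac{70756}{3}\right) = 6944 + 32459 = 39403$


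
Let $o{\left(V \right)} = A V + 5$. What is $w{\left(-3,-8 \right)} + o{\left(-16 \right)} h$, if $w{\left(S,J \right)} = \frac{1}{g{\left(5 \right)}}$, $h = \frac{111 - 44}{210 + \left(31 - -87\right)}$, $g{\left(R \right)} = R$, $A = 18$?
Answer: $- \frac{94477}{1640} \approx -57.608$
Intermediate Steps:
$o{\left(V \right)} = 5 + 18 V$ ($o{\left(V \right)} = 18 V + 5 = 5 + 18 V$)
$h = \frac{67}{328}$ ($h = \frac{67}{210 + \left(31 + 87\right)} = \frac{67}{210 + 118} = \frac{67}{328} \approx 0.20427$)
$w{\left(S,J \right)} = \frac{1}{5}$
$w{\left(-3,-8 \right)} + o{\left(-16 \right)} h = \frac{1}{5} + \left(5 + 18 \left(-16\right)\right) \frac{67}{328} = \frac{1}{5} + \left(5 - 288\right) \frac{67}{328} = \frac{1}{5} - \frac{18961}{328} = - \frac{94477}{1640}$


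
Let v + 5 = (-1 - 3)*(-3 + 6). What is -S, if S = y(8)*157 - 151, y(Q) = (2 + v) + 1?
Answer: 2349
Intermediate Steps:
v = -17 (v = -5 + (-1 - 3)*(-3 + 6) = -5 - 4*3 = -5 - 12 = -17)
y(Q) = -14 (y(Q) = (2 - 17) + 1 = -15 + 1 = -14)
S = -2349 (S = -14*157 - 151 = -2198 - 151 = -2349)
-S = -1*(-2349) = 2349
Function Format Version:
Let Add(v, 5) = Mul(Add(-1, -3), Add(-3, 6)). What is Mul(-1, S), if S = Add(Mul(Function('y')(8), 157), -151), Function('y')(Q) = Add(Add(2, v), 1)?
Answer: 2349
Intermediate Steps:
v = -17 (v = Add(-5, Mul(Add(-1, -3), Add(-3, 6))) = Add(-5, Mul(-4, 3)) = Add(-5, -12) = -17)
Function('y')(Q) = -14 (Function('y')(Q) = Add(Add(2, -17), 1) = Add(-15, 1) = -14)
S = -2349 (S = Add(Mul(-14, 157), -151) = Add(-2198, -151) = -2349)
Mul(-1, S) = Mul(-1, -2349) = 2349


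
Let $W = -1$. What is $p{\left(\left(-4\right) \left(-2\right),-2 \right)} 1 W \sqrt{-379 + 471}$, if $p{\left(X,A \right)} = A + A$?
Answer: $8 \sqrt{23} \approx 38.367$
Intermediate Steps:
$p{\left(X,A \right)} = 2 A$
$p{\left(\left(-4\right) \left(-2\right),-2 \right)} 1 W \sqrt{-379 + 471} = 2 \left(-2\right) 1 \left(-1\right) \sqrt{-379 + 471} = \left(-4\right) 1 \left(-1\right) \sqrt{92} = \left(-4\right) \left(-1\right) 2 \sqrt{23} = 4 \cdot 2 \sqrt{23} = 8 \sqrt{23}$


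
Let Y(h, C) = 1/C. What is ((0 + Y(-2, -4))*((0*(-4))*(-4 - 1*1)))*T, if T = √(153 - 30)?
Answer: 0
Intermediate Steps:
T = √123 ≈ 11.091
((0 + Y(-2, -4))*((0*(-4))*(-4 - 1*1)))*T = ((0 + 1/(-4))*((0*(-4))*(-4 - 1*1)))*√123 = ((0 - ¼)*(0*(-4 - 1)))*√123 = (-0*(-5))*√123 = (-¼*0)*√123 = 0*√123 = 0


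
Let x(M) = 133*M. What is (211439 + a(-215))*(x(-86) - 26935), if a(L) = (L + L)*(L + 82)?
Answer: -10308100617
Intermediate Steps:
a(L) = 2*L*(82 + L) (a(L) = (2*L)*(82 + L) = 2*L*(82 + L))
(211439 + a(-215))*(x(-86) - 26935) = (211439 + 2*(-215)*(82 - 215))*(133*(-86) - 26935) = (211439 + 2*(-215)*(-133))*(-11438 - 26935) = (211439 + 57190)*(-38373) = 268629*(-38373) = -10308100617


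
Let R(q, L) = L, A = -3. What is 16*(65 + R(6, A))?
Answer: 992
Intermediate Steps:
16*(65 + R(6, A)) = 16*(65 - 3) = 16*62 = 992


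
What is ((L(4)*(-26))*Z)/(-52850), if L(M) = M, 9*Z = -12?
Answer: -208/79275 ≈ -0.0026238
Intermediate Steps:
Z = -4/3 (Z = (1/9)*(-12) = -4/3 ≈ -1.3333)
((L(4)*(-26))*Z)/(-52850) = ((4*(-26))*(-4/3))/(-52850) = -104*(-4/3)*(-1/52850) = (416/3)*(-1/52850) = -208/79275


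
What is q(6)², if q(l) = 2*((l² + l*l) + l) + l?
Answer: 26244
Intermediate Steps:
q(l) = 3*l + 4*l² (q(l) = 2*((l² + l²) + l) + l = 2*(2*l² + l) + l = 2*(l + 2*l²) + l = (2*l + 4*l²) + l = 3*l + 4*l²)
q(6)² = (6*(3 + 4*6))² = (6*(3 + 24))² = (6*27)² = 162² = 26244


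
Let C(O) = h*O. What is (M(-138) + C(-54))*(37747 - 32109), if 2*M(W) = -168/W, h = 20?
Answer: -139968988/23 ≈ -6.0856e+6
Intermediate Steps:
C(O) = 20*O
M(W) = -84/W (M(W) = (-168/W)/2 = -84/W)
(M(-138) + C(-54))*(37747 - 32109) = (-84/(-138) + 20*(-54))*(37747 - 32109) = (-84*(-1/138) - 1080)*5638 = (14/23 - 1080)*5638 = -24826/23*5638 = -139968988/23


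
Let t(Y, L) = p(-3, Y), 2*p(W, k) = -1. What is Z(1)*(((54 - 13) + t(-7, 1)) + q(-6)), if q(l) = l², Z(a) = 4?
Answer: 306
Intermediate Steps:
p(W, k) = -½ (p(W, k) = (½)*(-1) = -½)
t(Y, L) = -½
Z(1)*(((54 - 13) + t(-7, 1)) + q(-6)) = 4*(((54 - 13) - ½) + (-6)²) = 4*((41 - ½) + 36) = 4*(81/2 + 36) = 4*(153/2) = 306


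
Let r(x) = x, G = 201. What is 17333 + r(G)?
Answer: 17534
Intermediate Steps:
17333 + r(G) = 17333 + 201 = 17534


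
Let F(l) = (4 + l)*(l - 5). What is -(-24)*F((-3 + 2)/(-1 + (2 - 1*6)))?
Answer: -12096/25 ≈ -483.84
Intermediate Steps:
F(l) = (-5 + l)*(4 + l) (F(l) = (4 + l)*(-5 + l) = (-5 + l)*(4 + l))
-(-24)*F((-3 + 2)/(-1 + (2 - 1*6))) = -(-24)*(-20 + ((-3 + 2)/(-1 + (2 - 1*6)))**2 - (-3 + 2)/(-1 + (2 - 1*6))) = -(-24)*(-20 + (-1/(-1 + (2 - 6)))**2 - (-1)/(-1 + (2 - 6))) = -(-24)*(-20 + (-1/(-1 - 4))**2 - (-1)/(-1 - 4)) = -(-24)*(-20 + (-1/(-5))**2 - (-1)/(-5)) = -(-24)*(-20 + (-1*(-1/5))**2 - (-1)*(-1)/5) = -(-24)*(-20 + (1/5)**2 - 1*1/5) = -(-24)*(-20 + 1/25 - 1/5) = -(-24)*(-504)/25 = -1*12096/25 = -12096/25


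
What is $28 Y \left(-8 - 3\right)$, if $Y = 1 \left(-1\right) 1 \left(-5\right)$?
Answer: $-1540$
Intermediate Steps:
$Y = 5$ ($Y = 1 \left(\left(-1\right) \left(-5\right)\right) = 1 \cdot 5 = 5$)
$28 Y \left(-8 - 3\right) = 28 \cdot 5 \left(-8 - 3\right) = 140 \left(-8 - 3\right) = 140 \left(-11\right) = -1540$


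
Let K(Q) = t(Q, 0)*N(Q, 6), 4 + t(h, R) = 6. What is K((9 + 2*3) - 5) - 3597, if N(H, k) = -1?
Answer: -3599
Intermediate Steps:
t(h, R) = 2 (t(h, R) = -4 + 6 = 2)
K(Q) = -2 (K(Q) = 2*(-1) = -2)
K((9 + 2*3) - 5) - 3597 = -2 - 3597 = -3599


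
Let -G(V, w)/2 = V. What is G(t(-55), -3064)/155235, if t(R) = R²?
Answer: -1210/31047 ≈ -0.038973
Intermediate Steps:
G(V, w) = -2*V
G(t(-55), -3064)/155235 = -2*(-55)²/155235 = -2*3025*(1/155235) = -6050*1/155235 = -1210/31047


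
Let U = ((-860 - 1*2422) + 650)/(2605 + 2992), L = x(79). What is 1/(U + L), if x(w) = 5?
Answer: 5597/25353 ≈ 0.22076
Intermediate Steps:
L = 5
U = -2632/5597 (U = ((-860 - 2422) + 650)/5597 = (-3282 + 650)*(1/5597) = -2632*1/5597 = -2632/5597 ≈ -0.47025)
1/(U + L) = 1/(-2632/5597 + 5) = 1/(25353/5597) = 5597/25353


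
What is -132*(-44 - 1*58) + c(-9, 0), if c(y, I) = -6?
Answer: 13458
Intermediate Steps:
-132*(-44 - 1*58) + c(-9, 0) = -132*(-44 - 1*58) - 6 = -132*(-44 - 58) - 6 = -132*(-102) - 6 = 13464 - 6 = 13458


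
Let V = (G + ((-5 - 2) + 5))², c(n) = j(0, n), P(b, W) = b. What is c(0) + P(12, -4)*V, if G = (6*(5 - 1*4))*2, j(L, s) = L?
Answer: 1200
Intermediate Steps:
G = 12 (G = (6*(5 - 4))*2 = (6*1)*2 = 6*2 = 12)
c(n) = 0
V = 100 (V = (12 + ((-5 - 2) + 5))² = (12 + (-7 + 5))² = (12 - 2)² = 10² = 100)
c(0) + P(12, -4)*V = 0 + 12*100 = 0 + 1200 = 1200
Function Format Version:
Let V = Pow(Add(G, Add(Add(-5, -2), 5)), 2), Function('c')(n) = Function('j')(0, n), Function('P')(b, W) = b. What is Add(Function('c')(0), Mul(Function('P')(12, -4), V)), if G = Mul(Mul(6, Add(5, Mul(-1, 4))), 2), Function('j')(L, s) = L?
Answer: 1200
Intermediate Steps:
G = 12 (G = Mul(Mul(6, Add(5, -4)), 2) = Mul(Mul(6, 1), 2) = Mul(6, 2) = 12)
Function('c')(n) = 0
V = 100 (V = Pow(Add(12, Add(Add(-5, -2), 5)), 2) = Pow(Add(12, Add(-7, 5)), 2) = Pow(Add(12, -2), 2) = Pow(10, 2) = 100)
Add(Function('c')(0), Mul(Function('P')(12, -4), V)) = Add(0, Mul(12, 100)) = Add(0, 1200) = 1200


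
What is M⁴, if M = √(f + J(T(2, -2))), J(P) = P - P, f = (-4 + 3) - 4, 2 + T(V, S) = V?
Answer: 25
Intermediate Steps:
T(V, S) = -2 + V
f = -5 (f = -1 - 4 = -5)
J(P) = 0
M = I*√5 (M = √(-5 + 0) = √(-5) = I*√5 ≈ 2.2361*I)
M⁴ = (I*√5)⁴ = 25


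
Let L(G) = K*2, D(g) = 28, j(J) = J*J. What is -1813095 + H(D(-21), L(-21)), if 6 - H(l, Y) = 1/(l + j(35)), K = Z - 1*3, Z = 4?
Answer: -2271800518/1253 ≈ -1.8131e+6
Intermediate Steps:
K = 1 (K = 4 - 1*3 = 4 - 3 = 1)
j(J) = J**2
L(G) = 2 (L(G) = 1*2 = 2)
H(l, Y) = 6 - 1/(1225 + l) (H(l, Y) = 6 - 1/(l + 35**2) = 6 - 1/(l + 1225) = 6 - 1/(1225 + l))
-1813095 + H(D(-21), L(-21)) = -1813095 + (7349 + 6*28)/(1225 + 28) = -1813095 + (7349 + 168)/1253 = -1813095 + (1/1253)*7517 = -1813095 + 7517/1253 = -2271800518/1253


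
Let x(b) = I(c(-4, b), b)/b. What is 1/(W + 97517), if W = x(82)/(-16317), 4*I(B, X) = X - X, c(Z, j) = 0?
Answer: 1/97517 ≈ 1.0255e-5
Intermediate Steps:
I(B, X) = 0 (I(B, X) = (X - X)/4 = (¼)*0 = 0)
x(b) = 0 (x(b) = 0/b = 0)
W = 0 (W = 0/(-16317) = 0*(-1/16317) = 0)
1/(W + 97517) = 1/(0 + 97517) = 1/97517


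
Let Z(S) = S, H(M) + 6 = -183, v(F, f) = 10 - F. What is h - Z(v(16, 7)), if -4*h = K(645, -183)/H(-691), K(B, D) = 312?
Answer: 404/63 ≈ 6.4127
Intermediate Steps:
H(M) = -189 (H(M) = -6 - 183 = -189)
h = 26/63 (h = -78/(-189) = -78*(-1)/189 = -¼*(-104/63) = 26/63 ≈ 0.41270)
h - Z(v(16, 7)) = 26/63 - (10 - 1*16) = 26/63 - (10 - 16) = 26/63 - 1*(-6) = 26/63 + 6 = 404/63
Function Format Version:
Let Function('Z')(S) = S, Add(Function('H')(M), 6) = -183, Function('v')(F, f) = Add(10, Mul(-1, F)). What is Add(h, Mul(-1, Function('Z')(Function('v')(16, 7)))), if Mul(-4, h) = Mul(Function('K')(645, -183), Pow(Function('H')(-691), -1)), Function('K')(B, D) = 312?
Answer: Rational(404, 63) ≈ 6.4127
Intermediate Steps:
Function('H')(M) = -189 (Function('H')(M) = Add(-6, -183) = -189)
h = Rational(26, 63) (h = Mul(Rational(-1, 4), Mul(312, Pow(-189, -1))) = Mul(Rational(-1, 4), Mul(312, Rational(-1, 189))) = Mul(Rational(-1, 4), Rational(-104, 63)) = Rational(26, 63) ≈ 0.41270)
Add(h, Mul(-1, Function('Z')(Function('v')(16, 7)))) = Add(Rational(26, 63), Mul(-1, Add(10, Mul(-1, 16)))) = Add(Rational(26, 63), Mul(-1, Add(10, -16))) = Add(Rational(26, 63), Mul(-1, -6)) = Add(Rational(26, 63), 6) = Rational(404, 63)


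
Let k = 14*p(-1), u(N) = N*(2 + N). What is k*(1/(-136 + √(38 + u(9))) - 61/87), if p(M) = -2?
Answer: 31688468/1597233 + 28*√137/18359 ≈ 19.857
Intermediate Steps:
k = -28 (k = 14*(-2) = -28)
k*(1/(-136 + √(38 + u(9))) - 61/87) = -28*(1/(-136 + √(38 + 9*(2 + 9))) - 61/87) = -28*(1/(-136 + √(38 + 9*11)) - 61*1/87) = -28*(1/(-136 + √(38 + 99)) - 61/87) = -28*(1/(-136 + √137) - 61/87) = -28*(-61/87 + 1/(-136 + √137)) = 1708/87 - 28/(-136 + √137)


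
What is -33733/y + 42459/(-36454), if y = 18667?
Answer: -183844085/61862438 ≈ -2.9718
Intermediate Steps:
-33733/y + 42459/(-36454) = -33733/18667 + 42459/(-36454) = -33733*1/18667 + 42459*(-1/36454) = -33733/18667 - 42459/36454 = -183844085/61862438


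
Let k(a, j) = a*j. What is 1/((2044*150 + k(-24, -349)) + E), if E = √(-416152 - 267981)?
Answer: 314976/99210564709 - I*√684133/99210564709 ≈ 3.1748e-6 - 8.3371e-9*I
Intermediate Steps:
E = I*√684133 (E = √(-684133) = I*√684133 ≈ 827.12*I)
1/((2044*150 + k(-24, -349)) + E) = 1/((2044*150 - 24*(-349)) + I*√684133) = 1/((306600 + 8376) + I*√684133) = 1/(314976 + I*√684133)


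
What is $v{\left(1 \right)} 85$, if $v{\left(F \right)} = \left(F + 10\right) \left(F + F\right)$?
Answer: $1870$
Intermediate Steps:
$v{\left(F \right)} = 2 F \left(10 + F\right)$ ($v{\left(F \right)} = \left(10 + F\right) 2 F = 2 F \left(10 + F\right)$)
$v{\left(1 \right)} 85 = 2 \cdot 1 \left(10 + 1\right) 85 = 2 \cdot 1 \cdot 11 \cdot 85 = 22 \cdot 85 = 1870$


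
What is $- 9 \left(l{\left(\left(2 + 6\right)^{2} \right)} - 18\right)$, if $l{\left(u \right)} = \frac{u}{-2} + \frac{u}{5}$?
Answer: $\frac{1674}{5} \approx 334.8$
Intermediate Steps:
$l{\left(u \right)} = - \frac{3 u}{10}$ ($l{\left(u \right)} = u \left(- \frac{1}{2}\right) + u \frac{1}{5} = - \frac{u}{2} + \frac{u}{5} = - \frac{3 u}{10}$)
$- 9 \left(l{\left(\left(2 + 6\right)^{2} \right)} - 18\right) = - 9 \left(- \frac{3 \left(2 + 6\right)^{2}}{10} - 18\right) = - 9 \left(- \frac{3 \cdot 8^{2}}{10} - 18\right) = - 9 \left(\left(- \frac{3}{10}\right) 64 - 18\right) = - 9 \left(- \frac{96}{5} - 18\right) = \left(-9\right) \left(- \frac{186}{5}\right) = \frac{1674}{5}$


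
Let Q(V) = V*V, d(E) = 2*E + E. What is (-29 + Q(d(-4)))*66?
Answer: 7590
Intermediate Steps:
d(E) = 3*E
Q(V) = V²
(-29 + Q(d(-4)))*66 = (-29 + (3*(-4))²)*66 = (-29 + (-12)²)*66 = (-29 + 144)*66 = 115*66 = 7590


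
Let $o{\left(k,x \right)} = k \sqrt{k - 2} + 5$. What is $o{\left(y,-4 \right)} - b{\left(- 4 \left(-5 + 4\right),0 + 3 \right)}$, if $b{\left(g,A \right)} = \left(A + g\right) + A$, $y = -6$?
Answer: $-5 - 12 i \sqrt{2} \approx -5.0 - 16.971 i$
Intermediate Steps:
$o{\left(k,x \right)} = 5 + k \sqrt{-2 + k}$ ($o{\left(k,x \right)} = k \sqrt{-2 + k} + 5 = 5 + k \sqrt{-2 + k}$)
$b{\left(g,A \right)} = g + 2 A$
$o{\left(y,-4 \right)} - b{\left(- 4 \left(-5 + 4\right),0 + 3 \right)} = \left(5 - 6 \sqrt{-2 - 6}\right) - \left(- 4 \left(-5 + 4\right) + 2 \left(0 + 3\right)\right) = \left(5 - 6 \sqrt{-8}\right) - \left(\left(-4\right) \left(-1\right) + 2 \cdot 3\right) = \left(5 - 6 \cdot 2 i \sqrt{2}\right) - \left(4 + 6\right) = \left(5 - 12 i \sqrt{2}\right) - 10 = -5 - 12 i \sqrt{2}$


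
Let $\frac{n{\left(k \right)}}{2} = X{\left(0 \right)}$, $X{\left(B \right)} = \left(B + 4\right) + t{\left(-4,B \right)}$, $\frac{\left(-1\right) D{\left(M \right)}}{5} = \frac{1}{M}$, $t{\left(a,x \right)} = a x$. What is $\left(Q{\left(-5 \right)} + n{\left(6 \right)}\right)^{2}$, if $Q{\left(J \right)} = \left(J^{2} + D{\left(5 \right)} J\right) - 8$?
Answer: $900$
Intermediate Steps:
$D{\left(M \right)} = - \frac{5}{M}$
$X{\left(B \right)} = 4 - 3 B$ ($X{\left(B \right)} = \left(B + 4\right) - 4 B = \left(4 + B\right) - 4 B = 4 - 3 B$)
$n{\left(k \right)} = 8$ ($n{\left(k \right)} = 2 \left(4 - 0\right) = 2 \left(4 + 0\right) = 2 \cdot 4 = 8$)
$Q{\left(J \right)} = -8 + J^{2} - J$ ($Q{\left(J \right)} = \left(J^{2} + - \frac{5}{5} J\right) - 8 = \left(J^{2} + \left(-5\right) \frac{1}{5} J\right) - 8 = \left(J^{2} - J\right) - 8 = -8 + J^{2} - J$)
$\left(Q{\left(-5 \right)} + n{\left(6 \right)}\right)^{2} = \left(\left(-8 + \left(-5\right)^{2} - -5\right) + 8\right)^{2} = \left(\left(-8 + 25 + 5\right) + 8\right)^{2} = \left(22 + 8\right)^{2} = 30^{2} = 900$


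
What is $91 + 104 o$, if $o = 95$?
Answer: $9971$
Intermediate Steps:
$91 + 104 o = 91 + 104 \cdot 95 = 91 + 9880 = 9971$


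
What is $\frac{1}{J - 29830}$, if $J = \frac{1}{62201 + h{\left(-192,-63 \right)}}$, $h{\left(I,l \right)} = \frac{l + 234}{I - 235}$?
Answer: $- \frac{26559656}{792274538053} \approx -3.3523 \cdot 10^{-5}$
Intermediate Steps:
$h{\left(I,l \right)} = \frac{234 + l}{-235 + I}$
$J = \frac{427}{26559656}$ ($J = \frac{1}{62201 + \frac{234 - 63}{-235 - 192}} = \frac{1}{62201 + \frac{1}{-427} \cdot 171} = \frac{1}{62201 - \frac{171}{427}} = \frac{1}{\frac{26559656}{427}} = \frac{427}{26559656} \approx 1.6077 \cdot 10^{-5}$)
$\frac{1}{J - 29830} = \frac{1}{\frac{427}{26559656} - 29830} = \frac{1}{- \frac{792274538053}{26559656}} = - \frac{26559656}{792274538053}$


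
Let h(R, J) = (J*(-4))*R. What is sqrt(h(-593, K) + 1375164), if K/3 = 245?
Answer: 2*sqrt(779646) ≈ 1766.0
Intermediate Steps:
K = 735 (K = 3*245 = 735)
h(R, J) = -4*J*R (h(R, J) = (-4*J)*R = -4*J*R)
sqrt(h(-593, K) + 1375164) = sqrt(-4*735*(-593) + 1375164) = sqrt(1743420 + 1375164) = sqrt(3118584) = 2*sqrt(779646)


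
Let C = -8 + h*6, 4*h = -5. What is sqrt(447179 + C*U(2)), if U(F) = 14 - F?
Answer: sqrt(446993) ≈ 668.58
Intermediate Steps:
h = -5/4 (h = (1/4)*(-5) = -5/4 ≈ -1.2500)
C = -31/2 (C = -8 - 5/4*6 = -8 - 15/2 = -31/2 ≈ -15.500)
sqrt(447179 + C*U(2)) = sqrt(447179 - 31*(14 - 1*2)/2) = sqrt(447179 - 31*(14 - 2)/2) = sqrt(447179 - 31/2*12) = sqrt(447179 - 186) = sqrt(446993)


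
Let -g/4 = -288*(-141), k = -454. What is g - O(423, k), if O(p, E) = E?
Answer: -161978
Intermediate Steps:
g = -162432 (g = -(-1152)*(-141) = -4*40608 = -162432)
g - O(423, k) = -162432 - 1*(-454) = -162432 + 454 = -161978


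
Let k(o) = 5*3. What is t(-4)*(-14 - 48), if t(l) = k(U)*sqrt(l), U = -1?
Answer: -1860*I ≈ -1860.0*I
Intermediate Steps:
k(o) = 15
t(l) = 15*sqrt(l)
t(-4)*(-14 - 48) = (15*sqrt(-4))*(-14 - 48) = (15*(2*I))*(-62) = (30*I)*(-62) = -1860*I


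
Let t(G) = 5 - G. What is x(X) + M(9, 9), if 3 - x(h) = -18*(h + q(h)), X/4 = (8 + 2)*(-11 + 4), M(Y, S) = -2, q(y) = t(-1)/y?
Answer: -352757/70 ≈ -5039.4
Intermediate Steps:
q(y) = 6/y (q(y) = (5 - 1*(-1))/y = (5 + 1)/y = 6/y)
X = -280 (X = 4*((8 + 2)*(-11 + 4)) = 4*(10*(-7)) = 4*(-70) = -280)
x(h) = 3 + 18*h + 108/h (x(h) = 3 - (-18)*(h + 6/h) = 3 - (-108/h - 18*h) = 3 + (18*h + 108/h) = 3 + 18*h + 108/h)
x(X) + M(9, 9) = (3 + 18*(-280) + 108/(-280)) - 2 = (3 - 5040 + 108*(-1/280)) - 2 = (3 - 5040 - 27/70) - 2 = -352617/70 - 2 = -352757/70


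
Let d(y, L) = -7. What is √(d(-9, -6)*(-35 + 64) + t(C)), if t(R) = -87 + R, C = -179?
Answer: I*√469 ≈ 21.656*I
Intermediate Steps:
√(d(-9, -6)*(-35 + 64) + t(C)) = √(-7*(-35 + 64) + (-87 - 179)) = √(-7*29 - 266) = √(-203 - 266) = √(-469) = I*√469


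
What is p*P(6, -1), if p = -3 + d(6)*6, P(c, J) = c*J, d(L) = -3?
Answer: 126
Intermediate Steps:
P(c, J) = J*c
p = -21 (p = -3 - 3*6 = -3 - 18 = -21)
p*P(6, -1) = -(-21)*6 = -21*(-6) = 126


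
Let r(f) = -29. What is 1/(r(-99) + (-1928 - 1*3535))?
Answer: -1/5492 ≈ -0.00018208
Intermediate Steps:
1/(r(-99) + (-1928 - 1*3535)) = 1/(-29 + (-1928 - 1*3535)) = 1/(-29 + (-1928 - 3535)) = 1/(-29 - 5463) = 1/(-5492) = -1/5492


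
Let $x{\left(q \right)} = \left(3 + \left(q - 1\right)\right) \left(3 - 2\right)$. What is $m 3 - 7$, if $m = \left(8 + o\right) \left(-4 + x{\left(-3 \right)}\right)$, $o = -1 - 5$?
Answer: $-37$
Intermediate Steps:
$o = -6$
$x{\left(q \right)} = 2 + q$ ($x{\left(q \right)} = \left(3 + \left(q - 1\right)\right) 1 = \left(3 + \left(-1 + q\right)\right) 1 = \left(2 + q\right) 1 = 2 + q$)
$m = -10$ ($m = \left(8 - 6\right) \left(-4 + \left(2 - 3\right)\right) = 2 \left(-4 - 1\right) = 2 \left(-5\right) = -10$)
$m 3 - 7 = \left(-10\right) 3 - 7 = -30 - 7 = -37$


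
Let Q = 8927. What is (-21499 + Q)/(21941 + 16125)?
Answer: -898/2719 ≈ -0.33027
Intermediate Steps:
(-21499 + Q)/(21941 + 16125) = (-21499 + 8927)/(21941 + 16125) = -12572/38066 = -12572*1/38066 = -898/2719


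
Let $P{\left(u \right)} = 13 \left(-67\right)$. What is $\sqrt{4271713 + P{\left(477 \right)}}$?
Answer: $51 \sqrt{1642} \approx 2066.6$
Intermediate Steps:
$P{\left(u \right)} = -871$
$\sqrt{4271713 + P{\left(477 \right)}} = \sqrt{4271713 - 871} = \sqrt{4270842} = 51 \sqrt{1642}$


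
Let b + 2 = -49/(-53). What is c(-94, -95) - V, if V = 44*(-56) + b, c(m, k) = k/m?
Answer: 12286041/4982 ≈ 2466.1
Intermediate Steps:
b = -57/53 (b = -2 - 49/(-53) = -2 - 49*(-1/53) = -2 + 49/53 = -57/53 ≈ -1.0755)
V = -130649/53 (V = 44*(-56) - 57/53 = -2464 - 57/53 = -130649/53 ≈ -2465.1)
c(-94, -95) - V = -95/(-94) - 1*(-130649/53) = -95*(-1/94) + 130649/53 = 95/94 + 130649/53 = 12286041/4982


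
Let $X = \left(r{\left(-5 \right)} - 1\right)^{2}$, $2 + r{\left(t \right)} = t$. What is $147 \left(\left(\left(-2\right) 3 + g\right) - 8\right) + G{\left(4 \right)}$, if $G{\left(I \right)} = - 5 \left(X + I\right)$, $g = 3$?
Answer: $-1957$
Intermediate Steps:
$r{\left(t \right)} = -2 + t$
$X = 64$ ($X = \left(\left(-2 - 5\right) - 1\right)^{2} = \left(-7 - 1\right)^{2} = \left(-8\right)^{2} = 64$)
$G{\left(I \right)} = -320 - 5 I$ ($G{\left(I \right)} = - 5 \left(64 + I\right) = -320 - 5 I$)
$147 \left(\left(\left(-2\right) 3 + g\right) - 8\right) + G{\left(4 \right)} = 147 \left(\left(\left(-2\right) 3 + 3\right) - 8\right) - 340 = 147 \left(\left(-6 + 3\right) - 8\right) - 340 = 147 \left(-3 - 8\right) - 340 = 147 \left(-11\right) - 340 = -1617 - 340 = -1957$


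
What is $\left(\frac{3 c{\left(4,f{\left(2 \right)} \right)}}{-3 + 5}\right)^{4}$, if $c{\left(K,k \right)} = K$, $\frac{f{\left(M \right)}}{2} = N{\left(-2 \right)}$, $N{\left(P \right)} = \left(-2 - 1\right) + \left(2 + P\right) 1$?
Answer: $1296$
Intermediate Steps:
$N{\left(P \right)} = -1 + P$ ($N{\left(P \right)} = \left(-2 - 1\right) + \left(2 + P\right) = -3 + \left(2 + P\right) = -1 + P$)
$f{\left(M \right)} = -6$ ($f{\left(M \right)} = 2 \left(-1 - 2\right) = 2 \left(-3\right) = -6$)
$\left(\frac{3 c{\left(4,f{\left(2 \right)} \right)}}{-3 + 5}\right)^{4} = \left(\frac{3 \cdot 4}{-3 + 5}\right)^{4} = \left(\frac{12}{2}\right)^{4} = \left(12 \cdot \frac{1}{2}\right)^{4} = 6^{4} = 1296$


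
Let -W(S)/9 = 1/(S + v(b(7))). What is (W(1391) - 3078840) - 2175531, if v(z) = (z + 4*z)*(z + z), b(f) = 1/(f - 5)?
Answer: -4881310665/929 ≈ -5.2544e+6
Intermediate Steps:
b(f) = 1/(-5 + f)
v(z) = 10*z**2 (v(z) = (5*z)*(2*z) = 10*z**2)
W(S) = -9/(5/2 + S) (W(S) = -9/(S + 10*(1/(-5 + 7))**2) = -9/(S + 10*(1/2)**2) = -9/(S + 10*(1/4)) = -9/(S + 5/2) = -9/(5/2 + S))
(W(1391) - 3078840) - 2175531 = (-18/(5 + 2*1391) - 3078840) - 2175531 = (-18/(5 + 2782) - 3078840) - 2175531 = (-18/2787 - 3078840) - 2175531 = (-18*1/2787 - 3078840) - 2175531 = (-6/929 - 3078840) - 2175531 = -2860242366/929 - 2175531 = -4881310665/929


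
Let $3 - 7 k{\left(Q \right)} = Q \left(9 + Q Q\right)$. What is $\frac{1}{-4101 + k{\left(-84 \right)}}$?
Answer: $\frac{7}{564756} \approx 1.2395 \cdot 10^{-5}$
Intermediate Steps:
$k{\left(Q \right)} = \frac{3}{7} - \frac{Q \left(9 + Q^{2}\right)}{7}$ ($k{\left(Q \right)} = \frac{3}{7} - \frac{Q \left(9 + Q Q\right)}{7} = \frac{3}{7} - \frac{Q \left(9 + Q^{2}\right)}{7}$)
$\frac{1}{-4101 + k{\left(-84 \right)}} = \frac{1}{-4101 - \left(- \frac{759}{7} - 84672\right)} = \frac{1}{-4101 + \left(\frac{3}{7} + 108 - -84672\right)} = \frac{1}{-4101 + \left(\frac{3}{7} + 108 + 84672\right)} = \frac{1}{-4101 + \frac{593463}{7}} = \frac{1}{\frac{564756}{7}} = \frac{7}{564756}$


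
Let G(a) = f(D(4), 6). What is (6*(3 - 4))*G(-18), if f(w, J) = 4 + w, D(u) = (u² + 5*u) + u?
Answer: -264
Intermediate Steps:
D(u) = u² + 6*u
G(a) = 44 (G(a) = 4 + 4*(6 + 4) = 4 + 4*10 = 4 + 40 = 44)
(6*(3 - 4))*G(-18) = (6*(3 - 4))*44 = (6*(-1))*44 = -6*44 = -264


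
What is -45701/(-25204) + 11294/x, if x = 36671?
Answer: 1960555347/924255884 ≈ 2.1212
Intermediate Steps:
-45701/(-25204) + 11294/x = -45701/(-25204) + 11294/36671 = -45701*(-1/25204) + 11294*(1/36671) = 45701/25204 + 11294/36671 = 1960555347/924255884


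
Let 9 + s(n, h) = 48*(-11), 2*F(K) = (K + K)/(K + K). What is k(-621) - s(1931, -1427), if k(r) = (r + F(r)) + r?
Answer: -1409/2 ≈ -704.50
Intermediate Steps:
F(K) = 1/2 (F(K) = ((K + K)/(K + K))/2 = ((2*K)/((2*K)))/2 = ((2*K)*(1/(2*K)))/2 = (1/2)*1 = 1/2)
s(n, h) = -537 (s(n, h) = -9 + 48*(-11) = -9 - 528 = -537)
k(r) = 1/2 + 2*r (k(r) = (r + 1/2) + r = (1/2 + r) + r = 1/2 + 2*r)
k(-621) - s(1931, -1427) = (1/2 + 2*(-621)) - 1*(-537) = (1/2 - 1242) + 537 = -2483/2 + 537 = -1409/2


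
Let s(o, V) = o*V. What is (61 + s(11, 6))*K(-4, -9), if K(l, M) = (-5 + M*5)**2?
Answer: 317500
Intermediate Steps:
s(o, V) = V*o
K(l, M) = (-5 + 5*M)**2
(61 + s(11, 6))*K(-4, -9) = (61 + 6*11)*(25*(-1 - 9)**2) = (61 + 66)*(25*(-10)**2) = 127*(25*100) = 127*2500 = 317500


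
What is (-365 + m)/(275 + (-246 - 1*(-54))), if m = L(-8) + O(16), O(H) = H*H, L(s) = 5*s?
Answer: -149/83 ≈ -1.7952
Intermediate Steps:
O(H) = H²
m = 216 (m = 5*(-8) + 16² = -40 + 256 = 216)
(-365 + m)/(275 + (-246 - 1*(-54))) = (-365 + 216)/(275 + (-246 - 1*(-54))) = -149/(275 + (-246 + 54)) = -149/(275 - 192) = -149/83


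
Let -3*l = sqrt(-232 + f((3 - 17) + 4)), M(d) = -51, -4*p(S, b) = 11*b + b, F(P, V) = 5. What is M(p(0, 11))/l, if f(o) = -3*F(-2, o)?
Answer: -153*I*sqrt(247)/247 ≈ -9.7352*I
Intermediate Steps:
p(S, b) = -3*b (p(S, b) = -(11*b + b)/4 = -3*b)
f(o) = -15 (f(o) = -3*5 = -15)
l = -I*sqrt(247)/3 (l = -sqrt(-232 - 15)/3 = -I*sqrt(247)/3 ≈ -5.2387*I)
M(p(0, 11))/l = -51*3*I*sqrt(247)/247 = -153*I*sqrt(247)/247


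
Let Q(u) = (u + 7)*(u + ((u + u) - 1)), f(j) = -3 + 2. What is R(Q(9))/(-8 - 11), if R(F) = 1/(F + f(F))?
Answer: -1/7885 ≈ -0.00012682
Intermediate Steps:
f(j) = -1
Q(u) = (-1 + 3*u)*(7 + u) (Q(u) = (7 + u)*(u + (2*u - 1)) = (7 + u)*(u + (-1 + 2*u)) = (7 + u)*(-1 + 3*u) = (-1 + 3*u)*(7 + u))
R(F) = 1/(-1 + F) (R(F) = 1/(F - 1) = 1/(-1 + F))
R(Q(9))/(-8 - 11) = 1/((-8 - 11)*(-1 + (-7 + 3*9² + 20*9))) = 1/((-19)*(-1 + (-7 + 3*81 + 180))) = -1/(19*(-1 + (-7 + 243 + 180))) = -1/(19*(-1 + 416)) = -1/19/415 = -1/19*1/415 = -1/7885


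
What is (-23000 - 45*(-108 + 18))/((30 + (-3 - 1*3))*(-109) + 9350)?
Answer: -9475/3367 ≈ -2.8141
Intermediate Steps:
(-23000 - 45*(-108 + 18))/((30 + (-3 - 1*3))*(-109) + 9350) = (-23000 - 45*(-90))/((30 + (-3 - 3))*(-109) + 9350) = (-23000 + 4050)/((30 - 6)*(-109) + 9350) = -18950/(24*(-109) + 9350) = -18950/(-2616 + 9350) = -18950/6734 = -18950*1/6734 = -9475/3367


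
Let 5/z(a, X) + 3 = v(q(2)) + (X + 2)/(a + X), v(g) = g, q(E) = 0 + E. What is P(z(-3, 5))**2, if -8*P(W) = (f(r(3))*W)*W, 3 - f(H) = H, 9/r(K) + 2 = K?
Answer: 9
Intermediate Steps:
r(K) = 9/(-2 + K)
f(H) = 3 - H
q(E) = E
z(a, X) = 5/(-1 + (2 + X)/(X + a)) (z(a, X) = 5/(-3 + (2 + (X + 2)/(a + X))) = 5/(-3 + (2 + (2 + X)/(X + a))) = 5/(-1 + (2 + X)/(X + a)))
P(W) = 3*W**2/4 (P(W) = -(3 - 9/(-2 + 3))*W*W/8 = -(3 - 9/1)*W*W/8 = -(3 - 9)*W*W/8 = -(-6*W)*W/8 = -(-3)*W**2/4 = 3*W**2/4)
P(z(-3, 5))**2 = (3*(5*(5 - 3)/(2 - 1*(-3)))**2/4)**2 = (3*(5*2/(2 + 3))**2/4)**2 = (3*(5*2/5)**2/4)**2 = (3*(5*(1/5)*2)**2/4)**2 = ((3/4)*2**2)**2 = ((3/4)*4)**2 = 3**2 = 9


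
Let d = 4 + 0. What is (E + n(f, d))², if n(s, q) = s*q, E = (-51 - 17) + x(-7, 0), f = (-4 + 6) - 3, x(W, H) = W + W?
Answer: 7396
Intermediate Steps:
x(W, H) = 2*W
f = -1 (f = 2 - 3 = -1)
d = 4
E = -82 (E = (-51 - 17) + 2*(-7) = -68 - 14 = -82)
n(s, q) = q*s
(E + n(f, d))² = (-82 + 4*(-1))² = (-82 - 4)² = (-86)² = 7396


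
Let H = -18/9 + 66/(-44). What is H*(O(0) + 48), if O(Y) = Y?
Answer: -168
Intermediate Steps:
H = -7/2 (H = -18*⅑ + 66*(-1/44) = -2 - 3/2 = -7/2 ≈ -3.5000)
H*(O(0) + 48) = -7*(0 + 48)/2 = -7/2*48 = -168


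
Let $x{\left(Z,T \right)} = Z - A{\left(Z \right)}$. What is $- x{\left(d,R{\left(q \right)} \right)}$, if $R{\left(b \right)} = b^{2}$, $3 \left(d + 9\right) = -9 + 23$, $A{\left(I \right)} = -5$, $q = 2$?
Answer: $- \frac{2}{3} \approx -0.66667$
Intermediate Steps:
$d = - \frac{13}{3}$ ($d = -9 + \frac{-9 + 23}{3} = -9 + \frac{1}{3} \cdot 14 = -9 + \frac{14}{3} = - \frac{13}{3} \approx -4.3333$)
$x{\left(Z,T \right)} = 5 + Z$ ($x{\left(Z,T \right)} = Z - -5 = Z + 5 = 5 + Z$)
$- x{\left(d,R{\left(q \right)} \right)} = - (5 - \frac{13}{3}) = \left(-1\right) \frac{2}{3} = - \frac{2}{3}$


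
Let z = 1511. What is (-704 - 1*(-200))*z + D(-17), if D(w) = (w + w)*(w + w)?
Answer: -760388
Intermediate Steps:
D(w) = 4*w² (D(w) = (2*w)*(2*w) = 4*w²)
(-704 - 1*(-200))*z + D(-17) = (-704 - 1*(-200))*1511 + 4*(-17)² = (-704 + 200)*1511 + 4*289 = -504*1511 + 1156 = -761544 + 1156 = -760388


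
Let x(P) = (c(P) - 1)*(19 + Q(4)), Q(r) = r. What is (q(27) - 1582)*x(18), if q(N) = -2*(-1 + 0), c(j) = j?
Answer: -617780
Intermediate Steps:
q(N) = 2 (q(N) = -2*(-1) = 2)
x(P) = -23 + 23*P (x(P) = (P - 1)*(19 + 4) = (-1 + P)*23 = -23 + 23*P)
(q(27) - 1582)*x(18) = (2 - 1582)*(-23 + 23*18) = -1580*(-23 + 414) = -1580*391 = -617780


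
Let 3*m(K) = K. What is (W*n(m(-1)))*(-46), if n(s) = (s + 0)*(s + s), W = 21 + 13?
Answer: -3128/9 ≈ -347.56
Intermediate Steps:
m(K) = K/3
W = 34
n(s) = 2*s**2 (n(s) = s*(2*s) = 2*s**2)
(W*n(m(-1)))*(-46) = (34*(2*((1/3)*(-1))**2))*(-46) = (34*(2*(-1/3)**2))*(-46) = (34*(2*(1/9)))*(-46) = (34*(2/9))*(-46) = (68/9)*(-46) = -3128/9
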